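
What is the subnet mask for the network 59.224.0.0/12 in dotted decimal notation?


/12 means 12 network bits, 20 host bits
Binary: 11111111111100000000000000000000
Mask: 255.240.0.0


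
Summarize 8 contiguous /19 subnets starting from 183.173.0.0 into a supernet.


Original prefix: /19
Number of subnets: 8 = 2^3
New prefix = 19 - 3 = 16
Supernet: 183.173.0.0/16


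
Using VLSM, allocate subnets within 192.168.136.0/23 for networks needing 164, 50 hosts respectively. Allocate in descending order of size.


164 hosts -> /24 (254 usable): 192.168.136.0/24
50 hosts -> /26 (62 usable): 192.168.137.0/26
Allocation: 192.168.136.0/24 (164 hosts, 254 usable); 192.168.137.0/26 (50 hosts, 62 usable)


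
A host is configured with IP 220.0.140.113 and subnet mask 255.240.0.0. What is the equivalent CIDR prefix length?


Binary: 11111111.11110000.00000000.00000000
Count leading 1s
Prefix: /12


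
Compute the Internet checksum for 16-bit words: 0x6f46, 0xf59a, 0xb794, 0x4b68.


Sum all words (with carry folding):
+ 0x6f46 = 0x6f46
+ 0xf59a = 0x64e1
+ 0xb794 = 0x1c76
+ 0x4b68 = 0x67de
One's complement: ~0x67de
Checksum = 0x9821


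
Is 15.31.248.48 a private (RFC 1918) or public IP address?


RFC 1918 private ranges:
  10.0.0.0/8 (10.0.0.0 - 10.255.255.255)
  172.16.0.0/12 (172.16.0.0 - 172.31.255.255)
  192.168.0.0/16 (192.168.0.0 - 192.168.255.255)
Public (not in any RFC 1918 range)


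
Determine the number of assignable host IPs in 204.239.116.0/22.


Host bits = 32 - 22 = 10
Total addresses = 2^10 = 1024
Usable = total - 2 (network and broadcast)
Usable hosts: 1022


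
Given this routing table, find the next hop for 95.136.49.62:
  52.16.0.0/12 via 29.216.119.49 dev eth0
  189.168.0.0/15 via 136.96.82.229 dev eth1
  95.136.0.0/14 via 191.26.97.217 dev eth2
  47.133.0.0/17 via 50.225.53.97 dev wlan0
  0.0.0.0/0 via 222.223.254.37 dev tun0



Longest prefix match for 95.136.49.62:
  /12 52.16.0.0: no
  /15 189.168.0.0: no
  /14 95.136.0.0: MATCH
  /17 47.133.0.0: no
  /0 0.0.0.0: MATCH
Selected: next-hop 191.26.97.217 via eth2 (matched /14)


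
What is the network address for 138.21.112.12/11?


IP:   10001010.00010101.01110000.00001100
Mask: 11111111.11100000.00000000.00000000
AND operation:
Net:  10001010.00000000.00000000.00000000
Network: 138.0.0.0/11


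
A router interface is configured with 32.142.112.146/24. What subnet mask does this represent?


/24 means 24 network bits, 8 host bits
Binary: 11111111111111111111111100000000
Mask: 255.255.255.0


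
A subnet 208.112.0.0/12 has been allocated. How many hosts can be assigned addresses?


Host bits = 32 - 12 = 20
Total addresses = 2^20 = 1048576
Usable = total - 2 (network and broadcast)
Usable hosts: 1048574


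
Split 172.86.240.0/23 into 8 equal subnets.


New prefix = 23 + 3 = 26
Each subnet has 64 addresses
  172.86.240.0/26
  172.86.240.64/26
  172.86.240.128/26
  172.86.240.192/26
  172.86.241.0/26
  172.86.241.64/26
  172.86.241.128/26
  172.86.241.192/26
Subnets: 172.86.240.0/26, 172.86.240.64/26, 172.86.240.128/26, 172.86.240.192/26, 172.86.241.0/26, 172.86.241.64/26, 172.86.241.128/26, 172.86.241.192/26


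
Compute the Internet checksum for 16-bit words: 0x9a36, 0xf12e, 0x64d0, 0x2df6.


Sum all words (with carry folding):
+ 0x9a36 = 0x9a36
+ 0xf12e = 0x8b65
+ 0x64d0 = 0xf035
+ 0x2df6 = 0x1e2c
One's complement: ~0x1e2c
Checksum = 0xe1d3


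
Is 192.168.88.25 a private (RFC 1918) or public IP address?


RFC 1918 private ranges:
  10.0.0.0/8 (10.0.0.0 - 10.255.255.255)
  172.16.0.0/12 (172.16.0.0 - 172.31.255.255)
  192.168.0.0/16 (192.168.0.0 - 192.168.255.255)
Private (in 192.168.0.0/16)


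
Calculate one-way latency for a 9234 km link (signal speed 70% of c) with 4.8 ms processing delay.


Speed = 0.7 * 3e5 km/s = 210000 km/s
Propagation delay = 9234 / 210000 = 0.044 s = 43.9714 ms
Processing delay = 4.8 ms
Total one-way latency = 48.7714 ms


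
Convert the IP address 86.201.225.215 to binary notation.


86 = 01010110
201 = 11001001
225 = 11100001
215 = 11010111
Binary: 01010110.11001001.11100001.11010111


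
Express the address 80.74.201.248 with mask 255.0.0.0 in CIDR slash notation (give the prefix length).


Binary: 11111111.00000000.00000000.00000000
Count leading 1s
Prefix: /8


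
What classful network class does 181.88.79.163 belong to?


First octet: 181
Binary: 10110101
10xxxxxx -> Class B (128-191)
Class B, default mask 255.255.0.0 (/16)


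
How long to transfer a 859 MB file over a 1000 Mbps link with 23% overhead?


Effective throughput = 1000 * (1 - 23/100) = 770 Mbps
File size in Mb = 859 * 8 = 6872 Mb
Time = 6872 / 770
Time = 8.9247 seconds


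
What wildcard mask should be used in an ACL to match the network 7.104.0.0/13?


Subnet mask: 255.248.0.0
Wildcard = 255.255.255.255 - subnet mask
255 - 255 = 0
255 - 248 = 7
255 - 0 = 255
255 - 0 = 255
Wildcard: 0.7.255.255


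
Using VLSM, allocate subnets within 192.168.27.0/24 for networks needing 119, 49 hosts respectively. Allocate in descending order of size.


119 hosts -> /25 (126 usable): 192.168.27.0/25
49 hosts -> /26 (62 usable): 192.168.27.128/26
Allocation: 192.168.27.0/25 (119 hosts, 126 usable); 192.168.27.128/26 (49 hosts, 62 usable)


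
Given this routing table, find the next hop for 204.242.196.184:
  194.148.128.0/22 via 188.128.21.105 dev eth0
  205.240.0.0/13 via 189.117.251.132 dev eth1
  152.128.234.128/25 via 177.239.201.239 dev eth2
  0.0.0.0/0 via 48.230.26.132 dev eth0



Longest prefix match for 204.242.196.184:
  /22 194.148.128.0: no
  /13 205.240.0.0: no
  /25 152.128.234.128: no
  /0 0.0.0.0: MATCH
Selected: next-hop 48.230.26.132 via eth0 (matched /0)


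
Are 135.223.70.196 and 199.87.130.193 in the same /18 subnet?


Mask: 255.255.192.0
135.223.70.196 AND mask = 135.223.64.0
199.87.130.193 AND mask = 199.87.128.0
No, different subnets (135.223.64.0 vs 199.87.128.0)


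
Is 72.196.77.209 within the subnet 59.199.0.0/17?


Subnet network: 59.199.0.0
Test IP AND mask: 72.196.0.0
No, 72.196.77.209 is not in 59.199.0.0/17


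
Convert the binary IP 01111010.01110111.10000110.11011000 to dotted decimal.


01111010 = 122
01110111 = 119
10000110 = 134
11011000 = 216
IP: 122.119.134.216


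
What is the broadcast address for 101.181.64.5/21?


Network: 101.181.64.0/21
Host bits = 11
Set all host bits to 1:
Broadcast: 101.181.71.255


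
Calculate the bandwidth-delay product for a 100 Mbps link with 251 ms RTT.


BDP = bandwidth * RTT
= 100 Mbps * 251 ms
= 100 * 1e6 * 251 / 1000 bits
= 25100000 bits
= 3137500 bytes
= 3063.9648 KB
BDP = 25100000 bits (3137500 bytes)


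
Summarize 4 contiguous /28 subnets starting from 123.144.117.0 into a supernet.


Original prefix: /28
Number of subnets: 4 = 2^2
New prefix = 28 - 2 = 26
Supernet: 123.144.117.0/26


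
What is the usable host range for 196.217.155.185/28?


Network: 196.217.155.176
Broadcast: 196.217.155.191
First usable = network + 1
Last usable = broadcast - 1
Range: 196.217.155.177 to 196.217.155.190


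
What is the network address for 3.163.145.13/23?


IP:   00000011.10100011.10010001.00001101
Mask: 11111111.11111111.11111110.00000000
AND operation:
Net:  00000011.10100011.10010000.00000000
Network: 3.163.144.0/23


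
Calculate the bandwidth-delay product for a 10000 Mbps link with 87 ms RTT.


BDP = bandwidth * RTT
= 10000 Mbps * 87 ms
= 10000 * 1e6 * 87 / 1000 bits
= 870000000 bits
= 108750000 bytes
= 106201.1719 KB
BDP = 870000000 bits (108750000 bytes)


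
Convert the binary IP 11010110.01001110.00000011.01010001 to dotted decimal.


11010110 = 214
01001110 = 78
00000011 = 3
01010001 = 81
IP: 214.78.3.81


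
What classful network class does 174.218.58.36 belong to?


First octet: 174
Binary: 10101110
10xxxxxx -> Class B (128-191)
Class B, default mask 255.255.0.0 (/16)


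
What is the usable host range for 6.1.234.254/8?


Network: 6.0.0.0
Broadcast: 6.255.255.255
First usable = network + 1
Last usable = broadcast - 1
Range: 6.0.0.1 to 6.255.255.254


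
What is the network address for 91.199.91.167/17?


IP:   01011011.11000111.01011011.10100111
Mask: 11111111.11111111.10000000.00000000
AND operation:
Net:  01011011.11000111.00000000.00000000
Network: 91.199.0.0/17


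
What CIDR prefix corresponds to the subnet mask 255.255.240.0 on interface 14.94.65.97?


Binary: 11111111.11111111.11110000.00000000
Count leading 1s
Prefix: /20


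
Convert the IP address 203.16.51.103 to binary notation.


203 = 11001011
16 = 00010000
51 = 00110011
103 = 01100111
Binary: 11001011.00010000.00110011.01100111


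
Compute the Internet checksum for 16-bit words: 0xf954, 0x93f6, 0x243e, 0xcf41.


Sum all words (with carry folding):
+ 0xf954 = 0xf954
+ 0x93f6 = 0x8d4b
+ 0x243e = 0xb189
+ 0xcf41 = 0x80cb
One's complement: ~0x80cb
Checksum = 0x7f34


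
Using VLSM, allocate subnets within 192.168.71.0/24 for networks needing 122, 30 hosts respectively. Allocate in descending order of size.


122 hosts -> /25 (126 usable): 192.168.71.0/25
30 hosts -> /27 (30 usable): 192.168.71.128/27
Allocation: 192.168.71.0/25 (122 hosts, 126 usable); 192.168.71.128/27 (30 hosts, 30 usable)


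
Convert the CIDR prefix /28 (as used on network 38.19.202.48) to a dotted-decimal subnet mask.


/28 means 28 network bits, 4 host bits
Binary: 11111111111111111111111111110000
Mask: 255.255.255.240


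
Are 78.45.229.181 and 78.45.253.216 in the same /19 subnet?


Mask: 255.255.224.0
78.45.229.181 AND mask = 78.45.224.0
78.45.253.216 AND mask = 78.45.224.0
Yes, same subnet (78.45.224.0)


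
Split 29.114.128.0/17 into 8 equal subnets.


New prefix = 17 + 3 = 20
Each subnet has 4096 addresses
  29.114.128.0/20
  29.114.144.0/20
  29.114.160.0/20
  29.114.176.0/20
  29.114.192.0/20
  29.114.208.0/20
  29.114.224.0/20
  29.114.240.0/20
Subnets: 29.114.128.0/20, 29.114.144.0/20, 29.114.160.0/20, 29.114.176.0/20, 29.114.192.0/20, 29.114.208.0/20, 29.114.224.0/20, 29.114.240.0/20


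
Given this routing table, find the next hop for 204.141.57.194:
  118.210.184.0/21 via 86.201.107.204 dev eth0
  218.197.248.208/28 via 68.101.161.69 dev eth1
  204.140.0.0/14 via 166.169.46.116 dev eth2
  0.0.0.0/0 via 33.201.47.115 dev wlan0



Longest prefix match for 204.141.57.194:
  /21 118.210.184.0: no
  /28 218.197.248.208: no
  /14 204.140.0.0: MATCH
  /0 0.0.0.0: MATCH
Selected: next-hop 166.169.46.116 via eth2 (matched /14)


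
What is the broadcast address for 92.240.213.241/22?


Network: 92.240.212.0/22
Host bits = 10
Set all host bits to 1:
Broadcast: 92.240.215.255


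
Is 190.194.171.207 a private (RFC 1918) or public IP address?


RFC 1918 private ranges:
  10.0.0.0/8 (10.0.0.0 - 10.255.255.255)
  172.16.0.0/12 (172.16.0.0 - 172.31.255.255)
  192.168.0.0/16 (192.168.0.0 - 192.168.255.255)
Public (not in any RFC 1918 range)


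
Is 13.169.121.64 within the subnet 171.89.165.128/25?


Subnet network: 171.89.165.128
Test IP AND mask: 13.169.121.0
No, 13.169.121.64 is not in 171.89.165.128/25


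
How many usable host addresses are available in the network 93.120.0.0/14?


Host bits = 32 - 14 = 18
Total addresses = 2^18 = 262144
Usable = total - 2 (network and broadcast)
Usable hosts: 262142


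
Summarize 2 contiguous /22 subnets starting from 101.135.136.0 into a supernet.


Original prefix: /22
Number of subnets: 2 = 2^1
New prefix = 22 - 1 = 21
Supernet: 101.135.136.0/21


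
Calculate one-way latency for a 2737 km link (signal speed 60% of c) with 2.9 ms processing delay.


Speed = 0.6 * 3e5 km/s = 180000 km/s
Propagation delay = 2737 / 180000 = 0.0152 s = 15.2056 ms
Processing delay = 2.9 ms
Total one-way latency = 18.1056 ms


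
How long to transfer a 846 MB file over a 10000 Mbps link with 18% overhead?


Effective throughput = 10000 * (1 - 18/100) = 8200 Mbps
File size in Mb = 846 * 8 = 6768 Mb
Time = 6768 / 8200
Time = 0.8254 seconds


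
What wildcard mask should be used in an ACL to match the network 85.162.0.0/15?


Subnet mask: 255.254.0.0
Wildcard = 255.255.255.255 - subnet mask
255 - 255 = 0
255 - 254 = 1
255 - 0 = 255
255 - 0 = 255
Wildcard: 0.1.255.255


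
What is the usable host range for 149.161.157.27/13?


Network: 149.160.0.0
Broadcast: 149.167.255.255
First usable = network + 1
Last usable = broadcast - 1
Range: 149.160.0.1 to 149.167.255.254


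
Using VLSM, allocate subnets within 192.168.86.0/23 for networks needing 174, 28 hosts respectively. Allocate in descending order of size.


174 hosts -> /24 (254 usable): 192.168.86.0/24
28 hosts -> /27 (30 usable): 192.168.87.0/27
Allocation: 192.168.86.0/24 (174 hosts, 254 usable); 192.168.87.0/27 (28 hosts, 30 usable)


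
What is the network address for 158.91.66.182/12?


IP:   10011110.01011011.01000010.10110110
Mask: 11111111.11110000.00000000.00000000
AND operation:
Net:  10011110.01010000.00000000.00000000
Network: 158.80.0.0/12


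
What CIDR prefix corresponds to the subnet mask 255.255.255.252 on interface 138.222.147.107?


Binary: 11111111.11111111.11111111.11111100
Count leading 1s
Prefix: /30


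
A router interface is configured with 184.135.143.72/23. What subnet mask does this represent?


/23 means 23 network bits, 9 host bits
Binary: 11111111111111111111111000000000
Mask: 255.255.254.0


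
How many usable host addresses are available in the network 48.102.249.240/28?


Host bits = 32 - 28 = 4
Total addresses = 2^4 = 16
Usable = total - 2 (network and broadcast)
Usable hosts: 14


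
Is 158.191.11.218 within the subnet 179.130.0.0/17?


Subnet network: 179.130.0.0
Test IP AND mask: 158.191.0.0
No, 158.191.11.218 is not in 179.130.0.0/17


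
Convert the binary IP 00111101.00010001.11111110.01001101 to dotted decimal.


00111101 = 61
00010001 = 17
11111110 = 254
01001101 = 77
IP: 61.17.254.77


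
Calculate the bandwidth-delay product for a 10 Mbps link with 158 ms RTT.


BDP = bandwidth * RTT
= 10 Mbps * 158 ms
= 10 * 1e6 * 158 / 1000 bits
= 1580000 bits
= 197500 bytes
= 192.8711 KB
BDP = 1580000 bits (197500 bytes)


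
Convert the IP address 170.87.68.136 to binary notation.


170 = 10101010
87 = 01010111
68 = 01000100
136 = 10001000
Binary: 10101010.01010111.01000100.10001000


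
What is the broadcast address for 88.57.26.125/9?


Network: 88.0.0.0/9
Host bits = 23
Set all host bits to 1:
Broadcast: 88.127.255.255


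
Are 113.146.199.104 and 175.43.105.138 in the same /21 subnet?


Mask: 255.255.248.0
113.146.199.104 AND mask = 113.146.192.0
175.43.105.138 AND mask = 175.43.104.0
No, different subnets (113.146.192.0 vs 175.43.104.0)


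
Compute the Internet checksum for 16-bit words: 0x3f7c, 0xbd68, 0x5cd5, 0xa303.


Sum all words (with carry folding):
+ 0x3f7c = 0x3f7c
+ 0xbd68 = 0xfce4
+ 0x5cd5 = 0x59ba
+ 0xa303 = 0xfcbd
One's complement: ~0xfcbd
Checksum = 0x0342


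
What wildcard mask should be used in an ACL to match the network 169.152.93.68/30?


Subnet mask: 255.255.255.252
Wildcard = 255.255.255.255 - subnet mask
255 - 255 = 0
255 - 255 = 0
255 - 255 = 0
255 - 252 = 3
Wildcard: 0.0.0.3


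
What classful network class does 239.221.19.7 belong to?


First octet: 239
Binary: 11101111
1110xxxx -> Class D (224-239)
Class D (multicast), default mask N/A


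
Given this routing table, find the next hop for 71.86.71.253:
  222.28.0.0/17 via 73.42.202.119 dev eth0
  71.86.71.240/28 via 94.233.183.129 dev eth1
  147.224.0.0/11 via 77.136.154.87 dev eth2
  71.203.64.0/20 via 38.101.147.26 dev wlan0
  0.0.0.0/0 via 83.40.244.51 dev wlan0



Longest prefix match for 71.86.71.253:
  /17 222.28.0.0: no
  /28 71.86.71.240: MATCH
  /11 147.224.0.0: no
  /20 71.203.64.0: no
  /0 0.0.0.0: MATCH
Selected: next-hop 94.233.183.129 via eth1 (matched /28)


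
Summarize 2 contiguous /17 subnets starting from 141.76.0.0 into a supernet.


Original prefix: /17
Number of subnets: 2 = 2^1
New prefix = 17 - 1 = 16
Supernet: 141.76.0.0/16


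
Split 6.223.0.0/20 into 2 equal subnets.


New prefix = 20 + 1 = 21
Each subnet has 2048 addresses
  6.223.0.0/21
  6.223.8.0/21
Subnets: 6.223.0.0/21, 6.223.8.0/21


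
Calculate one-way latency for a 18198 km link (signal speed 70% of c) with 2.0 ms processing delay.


Speed = 0.7 * 3e5 km/s = 210000 km/s
Propagation delay = 18198 / 210000 = 0.0867 s = 86.6571 ms
Processing delay = 2.0 ms
Total one-way latency = 88.6571 ms


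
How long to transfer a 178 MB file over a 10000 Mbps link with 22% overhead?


Effective throughput = 10000 * (1 - 22/100) = 7800 Mbps
File size in Mb = 178 * 8 = 1424 Mb
Time = 1424 / 7800
Time = 0.1826 seconds


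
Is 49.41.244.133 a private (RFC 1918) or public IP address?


RFC 1918 private ranges:
  10.0.0.0/8 (10.0.0.0 - 10.255.255.255)
  172.16.0.0/12 (172.16.0.0 - 172.31.255.255)
  192.168.0.0/16 (192.168.0.0 - 192.168.255.255)
Public (not in any RFC 1918 range)


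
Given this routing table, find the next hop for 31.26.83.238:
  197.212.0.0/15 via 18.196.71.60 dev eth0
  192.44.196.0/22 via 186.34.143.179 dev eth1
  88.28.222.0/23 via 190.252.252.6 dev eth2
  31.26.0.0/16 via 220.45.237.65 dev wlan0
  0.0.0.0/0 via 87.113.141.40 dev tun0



Longest prefix match for 31.26.83.238:
  /15 197.212.0.0: no
  /22 192.44.196.0: no
  /23 88.28.222.0: no
  /16 31.26.0.0: MATCH
  /0 0.0.0.0: MATCH
Selected: next-hop 220.45.237.65 via wlan0 (matched /16)


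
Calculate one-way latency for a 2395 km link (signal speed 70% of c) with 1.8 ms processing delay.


Speed = 0.7 * 3e5 km/s = 210000 km/s
Propagation delay = 2395 / 210000 = 0.0114 s = 11.4048 ms
Processing delay = 1.8 ms
Total one-way latency = 13.2048 ms


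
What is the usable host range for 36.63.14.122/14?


Network: 36.60.0.0
Broadcast: 36.63.255.255
First usable = network + 1
Last usable = broadcast - 1
Range: 36.60.0.1 to 36.63.255.254


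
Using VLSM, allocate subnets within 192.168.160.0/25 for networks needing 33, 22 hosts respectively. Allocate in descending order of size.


33 hosts -> /26 (62 usable): 192.168.160.0/26
22 hosts -> /27 (30 usable): 192.168.160.64/27
Allocation: 192.168.160.0/26 (33 hosts, 62 usable); 192.168.160.64/27 (22 hosts, 30 usable)


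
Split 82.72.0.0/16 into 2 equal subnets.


New prefix = 16 + 1 = 17
Each subnet has 32768 addresses
  82.72.0.0/17
  82.72.128.0/17
Subnets: 82.72.0.0/17, 82.72.128.0/17


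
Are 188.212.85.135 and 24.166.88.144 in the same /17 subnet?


Mask: 255.255.128.0
188.212.85.135 AND mask = 188.212.0.0
24.166.88.144 AND mask = 24.166.0.0
No, different subnets (188.212.0.0 vs 24.166.0.0)


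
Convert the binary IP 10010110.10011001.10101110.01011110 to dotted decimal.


10010110 = 150
10011001 = 153
10101110 = 174
01011110 = 94
IP: 150.153.174.94


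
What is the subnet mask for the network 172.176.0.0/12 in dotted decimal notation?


/12 means 12 network bits, 20 host bits
Binary: 11111111111100000000000000000000
Mask: 255.240.0.0


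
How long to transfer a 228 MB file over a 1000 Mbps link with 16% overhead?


Effective throughput = 1000 * (1 - 16/100) = 840 Mbps
File size in Mb = 228 * 8 = 1824 Mb
Time = 1824 / 840
Time = 2.1714 seconds


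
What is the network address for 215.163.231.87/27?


IP:   11010111.10100011.11100111.01010111
Mask: 11111111.11111111.11111111.11100000
AND operation:
Net:  11010111.10100011.11100111.01000000
Network: 215.163.231.64/27


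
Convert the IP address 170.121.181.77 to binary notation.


170 = 10101010
121 = 01111001
181 = 10110101
77 = 01001101
Binary: 10101010.01111001.10110101.01001101


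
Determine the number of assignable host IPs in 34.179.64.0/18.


Host bits = 32 - 18 = 14
Total addresses = 2^14 = 16384
Usable = total - 2 (network and broadcast)
Usable hosts: 16382


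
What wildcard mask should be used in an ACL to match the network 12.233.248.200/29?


Subnet mask: 255.255.255.248
Wildcard = 255.255.255.255 - subnet mask
255 - 255 = 0
255 - 255 = 0
255 - 255 = 0
255 - 248 = 7
Wildcard: 0.0.0.7


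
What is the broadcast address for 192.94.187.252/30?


Network: 192.94.187.252/30
Host bits = 2
Set all host bits to 1:
Broadcast: 192.94.187.255


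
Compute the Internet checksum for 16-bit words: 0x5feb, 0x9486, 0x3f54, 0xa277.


Sum all words (with carry folding):
+ 0x5feb = 0x5feb
+ 0x9486 = 0xf471
+ 0x3f54 = 0x33c6
+ 0xa277 = 0xd63d
One's complement: ~0xd63d
Checksum = 0x29c2


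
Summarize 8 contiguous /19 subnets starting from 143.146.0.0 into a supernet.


Original prefix: /19
Number of subnets: 8 = 2^3
New prefix = 19 - 3 = 16
Supernet: 143.146.0.0/16


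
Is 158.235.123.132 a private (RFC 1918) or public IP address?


RFC 1918 private ranges:
  10.0.0.0/8 (10.0.0.0 - 10.255.255.255)
  172.16.0.0/12 (172.16.0.0 - 172.31.255.255)
  192.168.0.0/16 (192.168.0.0 - 192.168.255.255)
Public (not in any RFC 1918 range)


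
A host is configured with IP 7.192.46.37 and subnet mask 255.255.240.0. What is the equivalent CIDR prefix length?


Binary: 11111111.11111111.11110000.00000000
Count leading 1s
Prefix: /20


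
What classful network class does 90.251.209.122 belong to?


First octet: 90
Binary: 01011010
0xxxxxxx -> Class A (1-126)
Class A, default mask 255.0.0.0 (/8)


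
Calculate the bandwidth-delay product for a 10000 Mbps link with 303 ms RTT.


BDP = bandwidth * RTT
= 10000 Mbps * 303 ms
= 10000 * 1e6 * 303 / 1000 bits
= 3030000000 bits
= 378750000 bytes
= 369873.0469 KB
BDP = 3030000000 bits (378750000 bytes)


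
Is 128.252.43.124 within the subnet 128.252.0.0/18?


Subnet network: 128.252.0.0
Test IP AND mask: 128.252.0.0
Yes, 128.252.43.124 is in 128.252.0.0/18


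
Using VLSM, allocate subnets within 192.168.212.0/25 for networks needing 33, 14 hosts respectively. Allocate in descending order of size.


33 hosts -> /26 (62 usable): 192.168.212.0/26
14 hosts -> /28 (14 usable): 192.168.212.64/28
Allocation: 192.168.212.0/26 (33 hosts, 62 usable); 192.168.212.64/28 (14 hosts, 14 usable)


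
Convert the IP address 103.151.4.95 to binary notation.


103 = 01100111
151 = 10010111
4 = 00000100
95 = 01011111
Binary: 01100111.10010111.00000100.01011111


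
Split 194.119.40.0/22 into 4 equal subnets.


New prefix = 22 + 2 = 24
Each subnet has 256 addresses
  194.119.40.0/24
  194.119.41.0/24
  194.119.42.0/24
  194.119.43.0/24
Subnets: 194.119.40.0/24, 194.119.41.0/24, 194.119.42.0/24, 194.119.43.0/24


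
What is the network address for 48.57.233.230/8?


IP:   00110000.00111001.11101001.11100110
Mask: 11111111.00000000.00000000.00000000
AND operation:
Net:  00110000.00000000.00000000.00000000
Network: 48.0.0.0/8


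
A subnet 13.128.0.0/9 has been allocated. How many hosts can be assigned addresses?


Host bits = 32 - 9 = 23
Total addresses = 2^23 = 8388608
Usable = total - 2 (network and broadcast)
Usable hosts: 8388606


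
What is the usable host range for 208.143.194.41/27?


Network: 208.143.194.32
Broadcast: 208.143.194.63
First usable = network + 1
Last usable = broadcast - 1
Range: 208.143.194.33 to 208.143.194.62


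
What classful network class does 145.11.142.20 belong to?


First octet: 145
Binary: 10010001
10xxxxxx -> Class B (128-191)
Class B, default mask 255.255.0.0 (/16)


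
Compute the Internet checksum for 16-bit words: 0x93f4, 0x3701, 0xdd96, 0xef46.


Sum all words (with carry folding):
+ 0x93f4 = 0x93f4
+ 0x3701 = 0xcaf5
+ 0xdd96 = 0xa88c
+ 0xef46 = 0x97d3
One's complement: ~0x97d3
Checksum = 0x682c


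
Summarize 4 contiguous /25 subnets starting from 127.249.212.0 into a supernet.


Original prefix: /25
Number of subnets: 4 = 2^2
New prefix = 25 - 2 = 23
Supernet: 127.249.212.0/23


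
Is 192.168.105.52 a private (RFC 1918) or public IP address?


RFC 1918 private ranges:
  10.0.0.0/8 (10.0.0.0 - 10.255.255.255)
  172.16.0.0/12 (172.16.0.0 - 172.31.255.255)
  192.168.0.0/16 (192.168.0.0 - 192.168.255.255)
Private (in 192.168.0.0/16)


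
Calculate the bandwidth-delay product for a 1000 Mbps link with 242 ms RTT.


BDP = bandwidth * RTT
= 1000 Mbps * 242 ms
= 1000 * 1e6 * 242 / 1000 bits
= 242000000 bits
= 30250000 bytes
= 29541.0156 KB
BDP = 242000000 bits (30250000 bytes)


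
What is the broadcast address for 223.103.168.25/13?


Network: 223.96.0.0/13
Host bits = 19
Set all host bits to 1:
Broadcast: 223.103.255.255


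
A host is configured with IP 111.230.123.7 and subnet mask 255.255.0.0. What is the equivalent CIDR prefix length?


Binary: 11111111.11111111.00000000.00000000
Count leading 1s
Prefix: /16


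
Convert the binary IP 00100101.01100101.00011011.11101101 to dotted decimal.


00100101 = 37
01100101 = 101
00011011 = 27
11101101 = 237
IP: 37.101.27.237


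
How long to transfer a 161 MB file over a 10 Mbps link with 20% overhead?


Effective throughput = 10 * (1 - 20/100) = 8 Mbps
File size in Mb = 161 * 8 = 1288 Mb
Time = 1288 / 8
Time = 161 seconds


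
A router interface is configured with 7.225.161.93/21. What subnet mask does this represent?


/21 means 21 network bits, 11 host bits
Binary: 11111111111111111111100000000000
Mask: 255.255.248.0


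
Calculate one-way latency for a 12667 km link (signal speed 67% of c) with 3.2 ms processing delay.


Speed = 0.67 * 3e5 km/s = 201000 km/s
Propagation delay = 12667 / 201000 = 0.063 s = 63.0199 ms
Processing delay = 3.2 ms
Total one-way latency = 66.2199 ms


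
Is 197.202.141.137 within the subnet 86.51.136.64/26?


Subnet network: 86.51.136.64
Test IP AND mask: 197.202.141.128
No, 197.202.141.137 is not in 86.51.136.64/26


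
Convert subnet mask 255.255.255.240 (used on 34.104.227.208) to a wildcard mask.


Subnet mask: 255.255.255.240
Wildcard = 255.255.255.255 - subnet mask
255 - 255 = 0
255 - 255 = 0
255 - 255 = 0
255 - 240 = 15
Wildcard: 0.0.0.15


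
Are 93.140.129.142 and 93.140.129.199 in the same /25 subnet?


Mask: 255.255.255.128
93.140.129.142 AND mask = 93.140.129.128
93.140.129.199 AND mask = 93.140.129.128
Yes, same subnet (93.140.129.128)


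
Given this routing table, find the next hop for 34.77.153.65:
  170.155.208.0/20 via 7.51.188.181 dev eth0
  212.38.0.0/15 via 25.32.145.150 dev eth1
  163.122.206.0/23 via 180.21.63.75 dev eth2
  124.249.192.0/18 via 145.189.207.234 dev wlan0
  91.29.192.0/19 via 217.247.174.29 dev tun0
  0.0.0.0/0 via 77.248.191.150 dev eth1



Longest prefix match for 34.77.153.65:
  /20 170.155.208.0: no
  /15 212.38.0.0: no
  /23 163.122.206.0: no
  /18 124.249.192.0: no
  /19 91.29.192.0: no
  /0 0.0.0.0: MATCH
Selected: next-hop 77.248.191.150 via eth1 (matched /0)


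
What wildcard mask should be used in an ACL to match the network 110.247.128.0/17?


Subnet mask: 255.255.128.0
Wildcard = 255.255.255.255 - subnet mask
255 - 255 = 0
255 - 255 = 0
255 - 128 = 127
255 - 0 = 255
Wildcard: 0.0.127.255


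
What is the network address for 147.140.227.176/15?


IP:   10010011.10001100.11100011.10110000
Mask: 11111111.11111110.00000000.00000000
AND operation:
Net:  10010011.10001100.00000000.00000000
Network: 147.140.0.0/15


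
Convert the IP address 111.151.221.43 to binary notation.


111 = 01101111
151 = 10010111
221 = 11011101
43 = 00101011
Binary: 01101111.10010111.11011101.00101011


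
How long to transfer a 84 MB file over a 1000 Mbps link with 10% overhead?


Effective throughput = 1000 * (1 - 10/100) = 900 Mbps
File size in Mb = 84 * 8 = 672 Mb
Time = 672 / 900
Time = 0.7467 seconds


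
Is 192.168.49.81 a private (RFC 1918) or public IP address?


RFC 1918 private ranges:
  10.0.0.0/8 (10.0.0.0 - 10.255.255.255)
  172.16.0.0/12 (172.16.0.0 - 172.31.255.255)
  192.168.0.0/16 (192.168.0.0 - 192.168.255.255)
Private (in 192.168.0.0/16)


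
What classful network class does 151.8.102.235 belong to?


First octet: 151
Binary: 10010111
10xxxxxx -> Class B (128-191)
Class B, default mask 255.255.0.0 (/16)


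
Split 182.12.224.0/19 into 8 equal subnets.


New prefix = 19 + 3 = 22
Each subnet has 1024 addresses
  182.12.224.0/22
  182.12.228.0/22
  182.12.232.0/22
  182.12.236.0/22
  182.12.240.0/22
  182.12.244.0/22
  182.12.248.0/22
  182.12.252.0/22
Subnets: 182.12.224.0/22, 182.12.228.0/22, 182.12.232.0/22, 182.12.236.0/22, 182.12.240.0/22, 182.12.244.0/22, 182.12.248.0/22, 182.12.252.0/22


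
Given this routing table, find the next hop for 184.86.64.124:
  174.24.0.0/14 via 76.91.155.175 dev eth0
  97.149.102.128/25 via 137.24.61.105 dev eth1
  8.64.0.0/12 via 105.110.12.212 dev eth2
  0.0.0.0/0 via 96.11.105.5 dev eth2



Longest prefix match for 184.86.64.124:
  /14 174.24.0.0: no
  /25 97.149.102.128: no
  /12 8.64.0.0: no
  /0 0.0.0.0: MATCH
Selected: next-hop 96.11.105.5 via eth2 (matched /0)


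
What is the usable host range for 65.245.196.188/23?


Network: 65.245.196.0
Broadcast: 65.245.197.255
First usable = network + 1
Last usable = broadcast - 1
Range: 65.245.196.1 to 65.245.197.254


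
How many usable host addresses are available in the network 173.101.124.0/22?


Host bits = 32 - 22 = 10
Total addresses = 2^10 = 1024
Usable = total - 2 (network and broadcast)
Usable hosts: 1022


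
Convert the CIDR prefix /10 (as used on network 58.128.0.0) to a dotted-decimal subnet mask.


/10 means 10 network bits, 22 host bits
Binary: 11111111110000000000000000000000
Mask: 255.192.0.0


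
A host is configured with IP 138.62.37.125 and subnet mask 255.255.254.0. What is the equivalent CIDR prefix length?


Binary: 11111111.11111111.11111110.00000000
Count leading 1s
Prefix: /23


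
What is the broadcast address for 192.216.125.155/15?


Network: 192.216.0.0/15
Host bits = 17
Set all host bits to 1:
Broadcast: 192.217.255.255


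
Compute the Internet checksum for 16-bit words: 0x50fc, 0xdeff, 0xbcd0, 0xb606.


Sum all words (with carry folding):
+ 0x50fc = 0x50fc
+ 0xdeff = 0x2ffc
+ 0xbcd0 = 0xeccc
+ 0xb606 = 0xa2d3
One's complement: ~0xa2d3
Checksum = 0x5d2c


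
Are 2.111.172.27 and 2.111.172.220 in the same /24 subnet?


Mask: 255.255.255.0
2.111.172.27 AND mask = 2.111.172.0
2.111.172.220 AND mask = 2.111.172.0
Yes, same subnet (2.111.172.0)


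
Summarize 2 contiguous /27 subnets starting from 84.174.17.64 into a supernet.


Original prefix: /27
Number of subnets: 2 = 2^1
New prefix = 27 - 1 = 26
Supernet: 84.174.17.64/26


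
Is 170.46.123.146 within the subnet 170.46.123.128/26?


Subnet network: 170.46.123.128
Test IP AND mask: 170.46.123.128
Yes, 170.46.123.146 is in 170.46.123.128/26


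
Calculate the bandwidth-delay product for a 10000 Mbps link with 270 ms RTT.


BDP = bandwidth * RTT
= 10000 Mbps * 270 ms
= 10000 * 1e6 * 270 / 1000 bits
= 2700000000 bits
= 337500000 bytes
= 329589.8438 KB
BDP = 2700000000 bits (337500000 bytes)


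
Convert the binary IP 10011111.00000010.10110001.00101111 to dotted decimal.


10011111 = 159
00000010 = 2
10110001 = 177
00101111 = 47
IP: 159.2.177.47


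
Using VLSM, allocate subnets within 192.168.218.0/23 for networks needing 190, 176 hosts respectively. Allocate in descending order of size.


190 hosts -> /24 (254 usable): 192.168.218.0/24
176 hosts -> /24 (254 usable): 192.168.219.0/24
Allocation: 192.168.218.0/24 (190 hosts, 254 usable); 192.168.219.0/24 (176 hosts, 254 usable)


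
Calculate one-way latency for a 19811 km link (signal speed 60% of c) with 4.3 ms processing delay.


Speed = 0.6 * 3e5 km/s = 180000 km/s
Propagation delay = 19811 / 180000 = 0.1101 s = 110.0611 ms
Processing delay = 4.3 ms
Total one-way latency = 114.3611 ms


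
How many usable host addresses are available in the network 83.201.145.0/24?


Host bits = 32 - 24 = 8
Total addresses = 2^8 = 256
Usable = total - 2 (network and broadcast)
Usable hosts: 254


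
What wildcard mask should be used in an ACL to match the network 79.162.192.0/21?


Subnet mask: 255.255.248.0
Wildcard = 255.255.255.255 - subnet mask
255 - 255 = 0
255 - 255 = 0
255 - 248 = 7
255 - 0 = 255
Wildcard: 0.0.7.255


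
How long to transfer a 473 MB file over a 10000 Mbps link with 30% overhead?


Effective throughput = 10000 * (1 - 30/100) = 7000 Mbps
File size in Mb = 473 * 8 = 3784 Mb
Time = 3784 / 7000
Time = 0.5406 seconds


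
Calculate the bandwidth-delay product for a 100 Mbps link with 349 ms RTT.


BDP = bandwidth * RTT
= 100 Mbps * 349 ms
= 100 * 1e6 * 349 / 1000 bits
= 34900000 bits
= 4362500 bytes
= 4260.2539 KB
BDP = 34900000 bits (4362500 bytes)


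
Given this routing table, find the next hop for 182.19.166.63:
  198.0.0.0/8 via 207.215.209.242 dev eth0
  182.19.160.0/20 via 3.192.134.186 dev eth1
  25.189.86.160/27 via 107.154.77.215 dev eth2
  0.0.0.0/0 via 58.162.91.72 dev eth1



Longest prefix match for 182.19.166.63:
  /8 198.0.0.0: no
  /20 182.19.160.0: MATCH
  /27 25.189.86.160: no
  /0 0.0.0.0: MATCH
Selected: next-hop 3.192.134.186 via eth1 (matched /20)


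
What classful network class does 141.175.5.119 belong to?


First octet: 141
Binary: 10001101
10xxxxxx -> Class B (128-191)
Class B, default mask 255.255.0.0 (/16)


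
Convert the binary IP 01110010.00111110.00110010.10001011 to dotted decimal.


01110010 = 114
00111110 = 62
00110010 = 50
10001011 = 139
IP: 114.62.50.139


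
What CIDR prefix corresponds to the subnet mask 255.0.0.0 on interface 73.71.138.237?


Binary: 11111111.00000000.00000000.00000000
Count leading 1s
Prefix: /8


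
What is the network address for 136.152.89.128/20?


IP:   10001000.10011000.01011001.10000000
Mask: 11111111.11111111.11110000.00000000
AND operation:
Net:  10001000.10011000.01010000.00000000
Network: 136.152.80.0/20


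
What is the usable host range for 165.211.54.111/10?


Network: 165.192.0.0
Broadcast: 165.255.255.255
First usable = network + 1
Last usable = broadcast - 1
Range: 165.192.0.1 to 165.255.255.254


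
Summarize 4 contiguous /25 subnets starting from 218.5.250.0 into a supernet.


Original prefix: /25
Number of subnets: 4 = 2^2
New prefix = 25 - 2 = 23
Supernet: 218.5.250.0/23


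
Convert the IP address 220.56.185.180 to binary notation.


220 = 11011100
56 = 00111000
185 = 10111001
180 = 10110100
Binary: 11011100.00111000.10111001.10110100


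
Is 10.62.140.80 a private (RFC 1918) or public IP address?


RFC 1918 private ranges:
  10.0.0.0/8 (10.0.0.0 - 10.255.255.255)
  172.16.0.0/12 (172.16.0.0 - 172.31.255.255)
  192.168.0.0/16 (192.168.0.0 - 192.168.255.255)
Private (in 10.0.0.0/8)


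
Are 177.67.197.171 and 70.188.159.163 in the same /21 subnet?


Mask: 255.255.248.0
177.67.197.171 AND mask = 177.67.192.0
70.188.159.163 AND mask = 70.188.152.0
No, different subnets (177.67.192.0 vs 70.188.152.0)


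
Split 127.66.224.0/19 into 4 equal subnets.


New prefix = 19 + 2 = 21
Each subnet has 2048 addresses
  127.66.224.0/21
  127.66.232.0/21
  127.66.240.0/21
  127.66.248.0/21
Subnets: 127.66.224.0/21, 127.66.232.0/21, 127.66.240.0/21, 127.66.248.0/21


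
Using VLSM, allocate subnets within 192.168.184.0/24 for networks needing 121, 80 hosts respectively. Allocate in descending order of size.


121 hosts -> /25 (126 usable): 192.168.184.0/25
80 hosts -> /25 (126 usable): 192.168.184.128/25
Allocation: 192.168.184.0/25 (121 hosts, 126 usable); 192.168.184.128/25 (80 hosts, 126 usable)


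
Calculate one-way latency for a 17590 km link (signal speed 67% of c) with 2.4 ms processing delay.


Speed = 0.67 * 3e5 km/s = 201000 km/s
Propagation delay = 17590 / 201000 = 0.0875 s = 87.5124 ms
Processing delay = 2.4 ms
Total one-way latency = 89.9124 ms


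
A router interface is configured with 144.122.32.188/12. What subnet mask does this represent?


/12 means 12 network bits, 20 host bits
Binary: 11111111111100000000000000000000
Mask: 255.240.0.0


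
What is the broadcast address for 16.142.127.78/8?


Network: 16.0.0.0/8
Host bits = 24
Set all host bits to 1:
Broadcast: 16.255.255.255


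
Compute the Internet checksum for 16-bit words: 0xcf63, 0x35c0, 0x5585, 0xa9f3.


Sum all words (with carry folding):
+ 0xcf63 = 0xcf63
+ 0x35c0 = 0x0524
+ 0x5585 = 0x5aa9
+ 0xa9f3 = 0x049d
One's complement: ~0x049d
Checksum = 0xfb62


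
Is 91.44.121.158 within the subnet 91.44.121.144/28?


Subnet network: 91.44.121.144
Test IP AND mask: 91.44.121.144
Yes, 91.44.121.158 is in 91.44.121.144/28


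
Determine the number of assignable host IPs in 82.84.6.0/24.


Host bits = 32 - 24 = 8
Total addresses = 2^8 = 256
Usable = total - 2 (network and broadcast)
Usable hosts: 254


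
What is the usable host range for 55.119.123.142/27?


Network: 55.119.123.128
Broadcast: 55.119.123.159
First usable = network + 1
Last usable = broadcast - 1
Range: 55.119.123.129 to 55.119.123.158


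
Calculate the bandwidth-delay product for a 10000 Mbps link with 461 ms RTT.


BDP = bandwidth * RTT
= 10000 Mbps * 461 ms
= 10000 * 1e6 * 461 / 1000 bits
= 4610000000 bits
= 576250000 bytes
= 562744.1406 KB
BDP = 4610000000 bits (576250000 bytes)


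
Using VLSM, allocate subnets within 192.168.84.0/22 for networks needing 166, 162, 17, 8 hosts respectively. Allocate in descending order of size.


166 hosts -> /24 (254 usable): 192.168.84.0/24
162 hosts -> /24 (254 usable): 192.168.85.0/24
17 hosts -> /27 (30 usable): 192.168.86.0/27
8 hosts -> /28 (14 usable): 192.168.86.32/28
Allocation: 192.168.84.0/24 (166 hosts, 254 usable); 192.168.85.0/24 (162 hosts, 254 usable); 192.168.86.0/27 (17 hosts, 30 usable); 192.168.86.32/28 (8 hosts, 14 usable)


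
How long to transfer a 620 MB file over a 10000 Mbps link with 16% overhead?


Effective throughput = 10000 * (1 - 16/100) = 8400 Mbps
File size in Mb = 620 * 8 = 4960 Mb
Time = 4960 / 8400
Time = 0.5905 seconds


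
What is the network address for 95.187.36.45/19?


IP:   01011111.10111011.00100100.00101101
Mask: 11111111.11111111.11100000.00000000
AND operation:
Net:  01011111.10111011.00100000.00000000
Network: 95.187.32.0/19


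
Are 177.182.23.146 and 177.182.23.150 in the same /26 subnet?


Mask: 255.255.255.192
177.182.23.146 AND mask = 177.182.23.128
177.182.23.150 AND mask = 177.182.23.128
Yes, same subnet (177.182.23.128)


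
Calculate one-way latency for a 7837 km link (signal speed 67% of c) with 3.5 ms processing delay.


Speed = 0.67 * 3e5 km/s = 201000 km/s
Propagation delay = 7837 / 201000 = 0.039 s = 38.99 ms
Processing delay = 3.5 ms
Total one-way latency = 42.49 ms


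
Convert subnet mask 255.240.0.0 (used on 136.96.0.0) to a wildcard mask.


Subnet mask: 255.240.0.0
Wildcard = 255.255.255.255 - subnet mask
255 - 255 = 0
255 - 240 = 15
255 - 0 = 255
255 - 0 = 255
Wildcard: 0.15.255.255


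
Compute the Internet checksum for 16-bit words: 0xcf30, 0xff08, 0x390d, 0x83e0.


Sum all words (with carry folding):
+ 0xcf30 = 0xcf30
+ 0xff08 = 0xce39
+ 0x390d = 0x0747
+ 0x83e0 = 0x8b27
One's complement: ~0x8b27
Checksum = 0x74d8


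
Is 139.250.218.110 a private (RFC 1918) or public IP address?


RFC 1918 private ranges:
  10.0.0.0/8 (10.0.0.0 - 10.255.255.255)
  172.16.0.0/12 (172.16.0.0 - 172.31.255.255)
  192.168.0.0/16 (192.168.0.0 - 192.168.255.255)
Public (not in any RFC 1918 range)


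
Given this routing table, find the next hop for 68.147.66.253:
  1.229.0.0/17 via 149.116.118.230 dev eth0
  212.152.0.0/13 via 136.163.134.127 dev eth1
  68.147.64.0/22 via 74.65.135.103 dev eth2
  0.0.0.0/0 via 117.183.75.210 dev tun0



Longest prefix match for 68.147.66.253:
  /17 1.229.0.0: no
  /13 212.152.0.0: no
  /22 68.147.64.0: MATCH
  /0 0.0.0.0: MATCH
Selected: next-hop 74.65.135.103 via eth2 (matched /22)
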